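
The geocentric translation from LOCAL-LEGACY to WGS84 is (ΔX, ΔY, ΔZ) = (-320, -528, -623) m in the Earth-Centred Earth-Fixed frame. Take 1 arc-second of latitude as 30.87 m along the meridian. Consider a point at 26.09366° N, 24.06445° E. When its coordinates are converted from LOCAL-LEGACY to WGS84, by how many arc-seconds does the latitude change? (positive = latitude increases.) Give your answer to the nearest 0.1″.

sin φ = 0.439840, cos φ = 0.898076, sin λ = 0.407764, cos λ = 0.913087.
North component: ΔN = −sin φ cos λ·ΔX − sin φ sin λ·ΔY + cos φ·ΔZ = −(0.439840)(0.913087)(-320) − (0.439840)(0.407764)(-528) + (0.898076)(-623) = -336.29 m.
1° of latitude spans 3600 × 30.87 = 111132 m, so Δφ = -336.29 / 111132 × 3600 = -10.894″.

Δφ = -10.9″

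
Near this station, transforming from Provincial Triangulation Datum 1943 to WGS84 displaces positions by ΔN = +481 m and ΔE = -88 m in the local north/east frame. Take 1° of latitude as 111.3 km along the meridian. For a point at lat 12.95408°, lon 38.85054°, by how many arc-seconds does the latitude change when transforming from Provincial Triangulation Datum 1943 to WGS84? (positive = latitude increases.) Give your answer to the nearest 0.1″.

Δφ = 15.6″

1° of latitude = 111.3 km, so Δφ = 481.0 / 111300 = 0.0043217° = 15.558″.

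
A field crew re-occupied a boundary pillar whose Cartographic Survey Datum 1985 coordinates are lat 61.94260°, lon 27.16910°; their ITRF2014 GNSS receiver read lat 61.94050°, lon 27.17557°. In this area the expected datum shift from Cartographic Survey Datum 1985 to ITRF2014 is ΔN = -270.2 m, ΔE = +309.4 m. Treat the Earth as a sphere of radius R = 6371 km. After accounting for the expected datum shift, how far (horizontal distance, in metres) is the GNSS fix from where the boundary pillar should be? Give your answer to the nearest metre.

Observed coordinate differences: Δφ = -0.00210°, Δλ = +0.00647°.
Converting to metres (1° lat = 111195 m, cos φ = 0.470356): observed ΔN = -233.5 m, observed ΔE = 338.4 m.
Subtracting the expected shift leaves a residual of -233.5 − (-270.2) = 36.7 m north and 338.4 − (309.4) = 29.0 m east.
Residual distance = √(36.7² + 29.0²) = 46.8 m.

47 m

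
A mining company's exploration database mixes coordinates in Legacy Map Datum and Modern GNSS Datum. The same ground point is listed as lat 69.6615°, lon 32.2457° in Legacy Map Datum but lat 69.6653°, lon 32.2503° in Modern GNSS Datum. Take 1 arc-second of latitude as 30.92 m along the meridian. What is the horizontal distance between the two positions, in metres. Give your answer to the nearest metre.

459 m

Δφ = 69.6653° − 69.6615° = +0.0038°; Δλ = 32.2503° − 32.2457° = +0.0046°.
1° of latitude = 3600 × 30.92 = 111312 m.
ΔN = Δφ × 111312 = 423.0 m; ΔE = Δλ × 111312 × cos(69.6615°) = +0.0046 × 111312 × 0.347566 = 178.0 m.
Distance = √(ΔE² + ΔN²) = √(178.0² + 423.0²) = 458.9 m.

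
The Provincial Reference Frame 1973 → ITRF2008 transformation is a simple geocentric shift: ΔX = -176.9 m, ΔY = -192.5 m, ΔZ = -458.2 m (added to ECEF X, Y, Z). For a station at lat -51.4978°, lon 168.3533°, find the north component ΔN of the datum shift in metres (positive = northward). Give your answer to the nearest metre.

The local north axis is (−sin φ cos λ, −sin φ sin λ, cos φ), giving ΔN = 135.589 − 30.412 − 285.250 = -180.07 m.

ΔN = -180 m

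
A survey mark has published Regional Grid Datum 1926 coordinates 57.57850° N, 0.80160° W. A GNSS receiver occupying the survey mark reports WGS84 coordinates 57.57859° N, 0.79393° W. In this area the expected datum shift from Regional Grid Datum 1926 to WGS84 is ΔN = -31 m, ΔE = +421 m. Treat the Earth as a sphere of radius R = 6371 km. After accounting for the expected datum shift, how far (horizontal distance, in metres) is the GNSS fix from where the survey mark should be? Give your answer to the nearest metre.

Observed coordinate differences: Δφ = +0.00009°, Δλ = +0.00767°.
Converting to metres (1° lat = 111195 m, cos φ = 0.536144): observed ΔN = 10.0 m, observed ΔE = 457.3 m.
Subtracting the expected shift leaves a residual of 10.0 − (-31) = 41.0 m north and 457.3 − (421) = 36.3 m east.
Residual distance = √(41.0² + 36.3²) = 54.7 m.

55 m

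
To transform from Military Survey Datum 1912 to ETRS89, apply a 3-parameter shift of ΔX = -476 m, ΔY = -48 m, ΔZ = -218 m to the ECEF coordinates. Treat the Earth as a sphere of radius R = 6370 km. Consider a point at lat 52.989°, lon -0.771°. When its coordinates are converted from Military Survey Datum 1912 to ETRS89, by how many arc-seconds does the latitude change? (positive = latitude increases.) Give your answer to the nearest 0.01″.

Δφ = 8.04″

sin φ = 0.798520, cos φ = 0.601968, sin λ = -0.013456, cos λ = 0.999909.
North component: ΔN = −sin φ cos λ·ΔX − sin φ sin λ·ΔY + cos φ·ΔZ = −(0.798520)(0.999909)(-476) − (0.798520)(-0.013456)(-48) + (0.601968)(-218) = 248.32 m.
1° of latitude spans πR/180 = 111177 m, so Δφ = 248.32 / 111177 × 3600 = 8.041″.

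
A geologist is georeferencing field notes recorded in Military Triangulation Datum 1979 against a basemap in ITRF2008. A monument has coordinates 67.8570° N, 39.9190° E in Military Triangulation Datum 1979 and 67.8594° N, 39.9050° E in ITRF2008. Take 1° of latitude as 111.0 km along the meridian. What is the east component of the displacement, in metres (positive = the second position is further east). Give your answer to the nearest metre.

ΔE = -586 m

Δφ = 67.8594° − 67.8570° = +0.0024°; Δλ = 39.9050° − 39.9190° = -0.0140°.
ΔN = Δφ × 111000 = 266.4 m; ΔE = Δλ × 111000 × cos(67.8570°) = -0.0140 × 111000 × 0.376920 = -585.7 m.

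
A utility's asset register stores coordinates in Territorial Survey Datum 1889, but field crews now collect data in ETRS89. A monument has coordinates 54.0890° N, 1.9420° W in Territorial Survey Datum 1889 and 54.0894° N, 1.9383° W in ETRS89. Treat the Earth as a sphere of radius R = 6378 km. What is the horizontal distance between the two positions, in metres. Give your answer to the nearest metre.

246 m

Δφ = 54.0894° − 54.0890° = +0.0004°; Δλ = -1.9383° − -1.9420° = +0.0037°.
1° along a meridian = πR/180 = 111317 m.
ΔN = Δφ × 111317 = 44.5 m; ΔE = Δλ × 111317 × cos(54.0890°) = +0.0037 × 111317 × 0.586528 = 241.6 m.
Distance = √(ΔE² + ΔN²) = √(241.6² + 44.5²) = 245.6 m.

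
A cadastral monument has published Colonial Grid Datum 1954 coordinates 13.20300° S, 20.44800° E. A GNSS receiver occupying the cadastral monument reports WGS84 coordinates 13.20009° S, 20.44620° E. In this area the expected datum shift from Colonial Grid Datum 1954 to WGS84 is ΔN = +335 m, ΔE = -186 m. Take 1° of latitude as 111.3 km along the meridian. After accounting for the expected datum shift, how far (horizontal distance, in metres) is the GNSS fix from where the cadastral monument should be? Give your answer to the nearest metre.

14 m

Observed coordinate differences: Δφ = +0.00291°, Δλ = -0.00180°.
Converting to metres (1° lat = 111300 m, cos φ = 0.973567): observed ΔN = 323.9 m, observed ΔE = -195.0 m.
Subtracting the expected shift leaves a residual of 323.9 − (335) = -11.1 m north and -195.0 − (-186) = -9.0 m east.
Residual distance = √((-11.1)² + (-9.0)²) = 14.3 m.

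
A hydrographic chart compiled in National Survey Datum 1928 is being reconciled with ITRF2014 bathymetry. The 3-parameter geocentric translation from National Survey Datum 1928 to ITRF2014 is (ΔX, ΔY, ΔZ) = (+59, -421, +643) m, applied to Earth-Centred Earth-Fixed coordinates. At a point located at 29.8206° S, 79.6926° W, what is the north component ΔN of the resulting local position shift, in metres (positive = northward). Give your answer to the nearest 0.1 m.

ΔN = 769.1 m

At φ = -29.8206°, λ = -79.6926°: sin φ = -0.497286, cos φ = 0.867587, sin λ = -0.983862, cos λ = 0.178929.
ΔN = −sin φ cos λ·ΔX − sin φ sin λ·ΔY + cos φ·ΔZ = −(-0.497286)(0.178929)(59) − (-0.497286)(-0.983862)(-421) + (0.867587)(643) = 769.09 m.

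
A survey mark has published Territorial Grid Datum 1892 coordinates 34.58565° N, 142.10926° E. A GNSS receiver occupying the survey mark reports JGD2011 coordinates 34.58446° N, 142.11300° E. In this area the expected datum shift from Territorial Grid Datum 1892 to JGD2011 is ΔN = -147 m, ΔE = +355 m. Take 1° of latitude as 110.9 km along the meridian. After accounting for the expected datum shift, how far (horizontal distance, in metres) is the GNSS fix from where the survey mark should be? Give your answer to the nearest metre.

Observed coordinate differences: Δφ = -0.00119°, Δλ = +0.00374°.
Converting to metres (1° lat = 110900 m, cos φ = 0.823279): observed ΔN = -132.0 m, observed ΔE = 341.5 m.
Subtracting the expected shift leaves a residual of -132.0 − (-147) = 15.0 m north and 341.5 − (355) = -13.5 m east.
Residual distance = √(15.0² + (-13.5)²) = 20.2 m.

20 m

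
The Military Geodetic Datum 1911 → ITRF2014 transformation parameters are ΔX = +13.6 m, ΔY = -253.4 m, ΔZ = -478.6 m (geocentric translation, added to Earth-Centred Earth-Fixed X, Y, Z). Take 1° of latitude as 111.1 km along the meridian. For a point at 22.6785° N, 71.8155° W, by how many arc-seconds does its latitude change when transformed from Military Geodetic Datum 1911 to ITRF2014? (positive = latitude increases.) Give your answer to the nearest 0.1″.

Δφ = -17.4″

sin φ = 0.385560, cos φ = 0.922683, sin λ = -0.950057, cos λ = 0.312078.
North component: ΔN = −sin φ cos λ·ΔX − sin φ sin λ·ΔY + cos φ·ΔZ = −(0.385560)(0.312078)(13.6) − (0.385560)(-0.950057)(-253.4) + (0.922683)(-478.6) = -536.05 m.
1° of latitude spans 111100 m, so Δφ = -536.05 / 111100 × 3600 = -17.370″.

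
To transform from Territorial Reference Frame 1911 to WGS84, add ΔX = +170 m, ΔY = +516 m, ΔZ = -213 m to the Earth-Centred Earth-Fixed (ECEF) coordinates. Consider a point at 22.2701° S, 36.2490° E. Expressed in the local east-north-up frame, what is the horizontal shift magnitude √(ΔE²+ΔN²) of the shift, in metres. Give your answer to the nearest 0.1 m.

317.0 m

At φ = -22.2701°, λ = 36.2490°: sin φ = -0.378973, cos φ = 0.925408, sin λ = 0.591296, cos λ = 0.806455.
ΔE = −sin λ·ΔX + cos λ·ΔY = −(0.591296)·(170) + (0.806455)·(516) = 315.61 m.
ΔN = −sin φ cos λ·ΔX − sin φ sin λ·ΔY + cos φ·ΔZ = −(-0.378973)(0.806455)(170) − (-0.378973)(0.591296)(516) + (0.925408)(-213) = -29.53 m.
Horizontal magnitude = √(ΔE² + ΔN²) = √(315.61² + (-29.53)²) = 316.99 m.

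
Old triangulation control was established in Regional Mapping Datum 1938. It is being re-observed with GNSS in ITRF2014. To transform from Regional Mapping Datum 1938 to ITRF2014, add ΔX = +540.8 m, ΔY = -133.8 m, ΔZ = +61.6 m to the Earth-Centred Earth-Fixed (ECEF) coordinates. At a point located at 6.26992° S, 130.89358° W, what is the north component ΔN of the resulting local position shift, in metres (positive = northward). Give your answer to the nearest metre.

At φ = -6.26992°, λ = -130.89358°: sin φ = -0.109212, cos φ = 0.994018, sin λ = -0.755927, cos λ = -0.654656.
ΔN = −sin φ cos λ·ΔX − sin φ sin λ·ΔY + cos φ·ΔZ = −(-0.109212)(-0.654656)(540.8) − (-0.109212)(-0.755927)(-133.8) + (0.994018)(61.6) = 33.61 m.

ΔN = 34 m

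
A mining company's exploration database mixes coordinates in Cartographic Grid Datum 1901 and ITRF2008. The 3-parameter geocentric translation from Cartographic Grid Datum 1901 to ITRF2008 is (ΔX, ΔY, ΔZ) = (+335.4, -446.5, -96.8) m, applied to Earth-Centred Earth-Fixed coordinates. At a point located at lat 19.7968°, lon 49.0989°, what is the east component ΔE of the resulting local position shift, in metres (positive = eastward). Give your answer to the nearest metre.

ΔE = -546 m

At φ = 19.7968°, λ = 49.0989°: sin φ = 0.338685, cos φ = 0.940900, sin λ = 0.755841, cos λ = 0.654755.
ΔE = −sin λ·ΔX + cos λ·ΔY = −(0.755841)·(335.4) + (0.654755)·(-446.5) = -545.86 m.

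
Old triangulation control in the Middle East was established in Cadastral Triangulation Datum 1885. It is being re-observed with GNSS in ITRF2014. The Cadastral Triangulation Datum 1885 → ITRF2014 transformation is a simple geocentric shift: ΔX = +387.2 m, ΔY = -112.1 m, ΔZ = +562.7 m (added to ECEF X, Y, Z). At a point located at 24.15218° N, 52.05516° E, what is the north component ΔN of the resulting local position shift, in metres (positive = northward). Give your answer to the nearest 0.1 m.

At φ = 24.15218°, λ = 52.05516°: sin φ = 0.409162, cos φ = 0.912462, sin λ = 0.788603, cos λ = 0.614903.
ΔN = −sin φ cos λ·ΔX − sin φ sin λ·ΔY + cos φ·ΔZ = −(0.409162)(0.614903)(387.2) − (0.409162)(0.788603)(-112.1) + (0.912462)(562.7) = 452.20 m.

ΔN = 452.2 m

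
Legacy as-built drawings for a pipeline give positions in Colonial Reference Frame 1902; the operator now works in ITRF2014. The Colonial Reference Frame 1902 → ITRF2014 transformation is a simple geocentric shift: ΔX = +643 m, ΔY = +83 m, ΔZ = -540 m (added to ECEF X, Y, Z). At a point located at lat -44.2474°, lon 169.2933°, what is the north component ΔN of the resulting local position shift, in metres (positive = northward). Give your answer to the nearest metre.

At φ = -44.2474°, λ = 169.2933°: sin φ = -0.697758, cos φ = 0.716334, sin λ = 0.185782, cos λ = -0.982591.
ΔN = −sin φ cos λ·ΔX − sin φ sin λ·ΔY + cos φ·ΔZ = −(-0.697758)(-0.982591)(643) − (-0.697758)(0.185782)(83) + (0.716334)(-540) = -816.91 m.

ΔN = -817 m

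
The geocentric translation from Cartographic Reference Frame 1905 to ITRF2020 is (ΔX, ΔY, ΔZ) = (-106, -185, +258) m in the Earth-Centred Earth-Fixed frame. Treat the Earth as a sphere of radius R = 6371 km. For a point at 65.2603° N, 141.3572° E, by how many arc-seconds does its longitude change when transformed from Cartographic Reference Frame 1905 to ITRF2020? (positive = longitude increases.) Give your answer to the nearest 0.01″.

sin φ = 0.908218, cos φ = 0.418496, sin λ = 0.624463, cos λ = -0.781054.
East component: ΔE = −sin λ·ΔX + cos λ·ΔY = −(0.624463)(-106) + (-0.781054)(-185) = 210.69 m.
1° of latitude spans πR/180 = 111195 m; at latitude φ, 1° of longitude spans that × cos φ = 46534.7 m, so Δλ = 210.69 / 46534.7 × 3600 = 16.299″.

Δλ = 16.30″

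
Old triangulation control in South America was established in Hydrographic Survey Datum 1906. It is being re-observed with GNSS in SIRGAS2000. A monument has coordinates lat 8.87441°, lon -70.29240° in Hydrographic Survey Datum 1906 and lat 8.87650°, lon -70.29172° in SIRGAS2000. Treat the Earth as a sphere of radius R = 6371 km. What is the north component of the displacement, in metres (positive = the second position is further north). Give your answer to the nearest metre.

Δφ = 8.87650° − 8.87441° = +0.00209°; Δλ = -70.29172° − -70.29240° = +0.00068°.
1° along a meridian = πR/180 = 111195 m.
ΔN = Δφ × 111195 = 232.4 m; ΔE = Δλ × 111195 × cos(8.87441°) = +0.00068 × 111195 × 0.988029 = 74.7 m.

ΔN = 232 m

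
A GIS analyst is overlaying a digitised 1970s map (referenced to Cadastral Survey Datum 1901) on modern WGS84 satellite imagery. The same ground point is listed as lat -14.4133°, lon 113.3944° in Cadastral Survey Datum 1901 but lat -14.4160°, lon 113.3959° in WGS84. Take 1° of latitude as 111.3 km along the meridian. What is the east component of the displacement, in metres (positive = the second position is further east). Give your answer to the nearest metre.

Δφ = -14.4160° − -14.4133° = -0.0027°; Δλ = 113.3959° − 113.3944° = +0.0015°.
ΔN = Δφ × 111300 = -300.5 m; ΔE = Δλ × 111300 × cos(-14.4133°) = +0.0015 × 111300 × 0.968525 = 161.7 m.

ΔE = 162 m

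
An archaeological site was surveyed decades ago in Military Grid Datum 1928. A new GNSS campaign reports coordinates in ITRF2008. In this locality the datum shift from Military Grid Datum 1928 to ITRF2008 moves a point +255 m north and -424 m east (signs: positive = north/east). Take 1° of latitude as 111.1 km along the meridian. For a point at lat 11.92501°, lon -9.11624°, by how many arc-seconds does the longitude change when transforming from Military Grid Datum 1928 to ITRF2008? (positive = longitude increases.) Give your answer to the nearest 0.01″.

At latitude 11.92501°, cos φ = 0.978419.
1° of longitude at this latitude = 111.1 × cos φ = 108.70 km, so Δλ = -424.0 / 108702.3 = -0.0039006° = -14.042″.

Δλ = -14.04″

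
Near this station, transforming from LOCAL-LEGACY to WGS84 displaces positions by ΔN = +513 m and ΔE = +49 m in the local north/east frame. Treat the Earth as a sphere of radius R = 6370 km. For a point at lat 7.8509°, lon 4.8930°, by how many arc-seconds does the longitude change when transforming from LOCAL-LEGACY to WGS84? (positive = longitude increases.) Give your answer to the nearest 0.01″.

At latitude 7.8509°, cos φ = 0.990627.
One radian of longitude at latitude φ spans R cos φ, so Δλ = ΔE / (R cos φ) = 49.0 / (6370000 × 0.990627) = 7.7651e-06 rad = 1.602″.

Δλ = 1.60″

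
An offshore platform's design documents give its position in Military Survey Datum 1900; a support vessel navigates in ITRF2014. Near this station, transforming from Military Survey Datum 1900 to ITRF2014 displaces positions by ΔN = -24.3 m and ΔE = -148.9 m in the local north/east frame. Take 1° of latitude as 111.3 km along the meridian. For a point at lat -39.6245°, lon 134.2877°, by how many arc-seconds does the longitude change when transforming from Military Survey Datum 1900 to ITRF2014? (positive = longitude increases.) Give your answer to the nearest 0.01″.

Δλ = -6.25″

At latitude -39.6245°, cos φ = 0.770241.
1° of longitude at this latitude = 111.3 × cos φ = 85.73 km, so Δλ = -148.9 / 85727.8 = -0.0017369° = -6.253″.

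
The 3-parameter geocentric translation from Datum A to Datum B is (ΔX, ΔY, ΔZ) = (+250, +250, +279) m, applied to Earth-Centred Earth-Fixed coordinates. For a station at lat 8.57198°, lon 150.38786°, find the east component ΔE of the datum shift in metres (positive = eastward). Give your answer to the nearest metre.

At φ = 8.57198°, λ = 150.38786°: sin φ = 0.149052, cos φ = 0.988829, sin λ = 0.494126, cos λ = -0.869390.
ΔE = −sin λ·ΔX + cos λ·ΔY = −(0.494126)·(250) + (-0.869390)·(250) = -340.88 m.

ΔE = -341 m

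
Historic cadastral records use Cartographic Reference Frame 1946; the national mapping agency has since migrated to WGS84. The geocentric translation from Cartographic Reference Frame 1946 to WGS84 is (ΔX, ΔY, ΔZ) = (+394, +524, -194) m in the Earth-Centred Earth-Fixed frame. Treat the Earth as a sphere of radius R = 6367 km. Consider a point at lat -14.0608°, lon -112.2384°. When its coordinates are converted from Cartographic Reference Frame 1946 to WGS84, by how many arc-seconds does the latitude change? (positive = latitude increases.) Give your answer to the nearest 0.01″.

sin φ = -0.242951, cos φ = 0.970038, sin λ = -0.925617, cos λ = -0.378461.
North component: ΔN = −sin φ cos λ·ΔX − sin φ sin λ·ΔY + cos φ·ΔZ = −(-0.242951)(-0.378461)(394) − (-0.242951)(-0.925617)(524) + (0.970038)(-194) = -342.25 m.
1° of latitude spans πR/180 = 111125 m, so Δφ = -342.25 / 111125 × 3600 = -11.088″.

Δφ = -11.09″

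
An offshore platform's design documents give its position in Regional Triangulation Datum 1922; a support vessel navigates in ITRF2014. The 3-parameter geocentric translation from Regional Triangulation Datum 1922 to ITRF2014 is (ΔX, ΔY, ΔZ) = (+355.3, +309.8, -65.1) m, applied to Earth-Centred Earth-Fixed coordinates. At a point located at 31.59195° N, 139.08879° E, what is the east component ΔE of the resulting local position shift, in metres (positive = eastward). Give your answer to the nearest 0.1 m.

At φ = 31.59195°, λ = 139.08879°: sin φ = 0.523866, cos φ = 0.851801, sin λ = 0.654889, cos λ = -0.755725.
ΔE = −sin λ·ΔX + cos λ·ΔY = −(0.654889)·(355.3) + (-0.755725)·(309.8) = -466.81 m.

ΔE = -466.8 m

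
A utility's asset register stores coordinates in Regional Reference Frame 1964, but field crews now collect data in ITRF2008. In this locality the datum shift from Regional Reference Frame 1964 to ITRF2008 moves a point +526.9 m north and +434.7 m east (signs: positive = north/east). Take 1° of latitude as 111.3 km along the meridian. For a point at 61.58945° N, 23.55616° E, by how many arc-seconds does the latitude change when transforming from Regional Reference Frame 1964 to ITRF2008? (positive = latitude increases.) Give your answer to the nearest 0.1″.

1° of latitude = 111.3 km, so Δφ = 526.9 / 111300 = 0.0047341° = 17.043″.

Δφ = 17.0″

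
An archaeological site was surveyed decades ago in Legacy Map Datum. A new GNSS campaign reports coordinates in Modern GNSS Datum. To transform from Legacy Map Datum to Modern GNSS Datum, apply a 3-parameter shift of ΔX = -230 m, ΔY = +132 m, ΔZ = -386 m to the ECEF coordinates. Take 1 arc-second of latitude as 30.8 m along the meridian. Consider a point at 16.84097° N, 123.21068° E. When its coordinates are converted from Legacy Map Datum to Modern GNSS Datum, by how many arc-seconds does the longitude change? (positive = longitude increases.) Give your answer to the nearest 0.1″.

Δλ = 4.1″

sin φ = 0.289716, cos φ = 0.957113, sin λ = 0.836662, cos λ = -0.547719.
East component: ΔE = −sin λ·ΔX + cos λ·ΔY = −(0.836662)(-230) + (-0.547719)(132) = 120.13 m.
1° of latitude spans 3600 × 30.80 = 110880 m; at latitude φ, 1° of longitude spans that × cos φ = 106124.6 m, so Δλ = 120.13 / 106124.6 × 3600 = 4.075″.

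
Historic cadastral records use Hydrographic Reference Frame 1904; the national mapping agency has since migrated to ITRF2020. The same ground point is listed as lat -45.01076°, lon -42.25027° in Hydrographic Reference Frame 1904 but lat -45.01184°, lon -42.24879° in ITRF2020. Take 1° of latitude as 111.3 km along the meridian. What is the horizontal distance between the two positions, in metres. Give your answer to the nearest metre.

Δφ = -45.01184° − -45.01076° = -0.00108°; Δλ = -42.24879° − -42.25027° = +0.00148°.
ΔN = Δφ × 111300 = -120.2 m; ΔE = Δλ × 111300 × cos(-45.01076°) = +0.00148 × 111300 × 0.706974 = 116.5 m.
Distance = √(ΔE² + ΔN²) = √(116.5² + (-120.2)²) = 167.4 m.

167 m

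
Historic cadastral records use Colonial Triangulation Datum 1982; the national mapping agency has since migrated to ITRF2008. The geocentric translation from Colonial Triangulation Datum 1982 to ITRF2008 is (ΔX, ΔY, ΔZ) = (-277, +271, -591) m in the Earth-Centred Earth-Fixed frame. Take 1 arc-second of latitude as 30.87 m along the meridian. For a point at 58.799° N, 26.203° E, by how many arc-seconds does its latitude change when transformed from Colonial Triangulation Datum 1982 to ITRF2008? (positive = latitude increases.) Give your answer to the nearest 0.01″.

Δφ = -6.35″

sin φ = 0.855355, cos φ = 0.518042, sin λ = 0.441553, cos λ = 0.897235.
North component: ΔN = −sin φ cos λ·ΔX − sin φ sin λ·ΔY + cos φ·ΔZ = −(0.855355)(0.897235)(-277) − (0.855355)(0.441553)(271) + (0.518042)(-591) = -195.93 m.
1° of latitude spans 3600 × 30.87 = 111132 m, so Δφ = -195.93 / 111132 × 3600 = -6.347″.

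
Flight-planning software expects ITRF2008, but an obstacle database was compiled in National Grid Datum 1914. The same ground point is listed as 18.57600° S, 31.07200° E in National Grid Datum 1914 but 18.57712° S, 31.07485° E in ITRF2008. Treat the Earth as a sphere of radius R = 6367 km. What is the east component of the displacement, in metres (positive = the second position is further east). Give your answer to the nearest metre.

ΔE = 300 m

Δφ = -18.57712° − -18.57600° = -0.00112°; Δλ = 31.07485° − 31.07200° = +0.00285°.
1° along a meridian = πR/180 = 111125 m.
ΔN = Δφ × 111125 = -124.5 m; ΔE = Δλ × 111125 × cos(-18.57600°) = +0.00285 × 111125 × 0.947902 = 300.2 m.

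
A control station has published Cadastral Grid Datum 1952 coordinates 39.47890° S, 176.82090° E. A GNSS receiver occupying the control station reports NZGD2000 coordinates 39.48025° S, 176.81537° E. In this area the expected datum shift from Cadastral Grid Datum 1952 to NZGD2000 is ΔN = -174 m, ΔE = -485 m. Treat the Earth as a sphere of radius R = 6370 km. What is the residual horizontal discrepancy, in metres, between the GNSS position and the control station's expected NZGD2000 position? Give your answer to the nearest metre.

Observed coordinate differences: Δφ = -0.00135°, Δλ = -0.00553°.
Converting to metres (1° lat = 111177 m, cos φ = 0.771859): observed ΔN = -150.1 m, observed ΔE = -474.5 m.
Subtracting the expected shift leaves a residual of -150.1 − (-174) = 23.9 m north and -474.5 − (-485) = 10.5 m east.
Residual distance = √(23.9² + 10.5²) = 26.1 m.

26 m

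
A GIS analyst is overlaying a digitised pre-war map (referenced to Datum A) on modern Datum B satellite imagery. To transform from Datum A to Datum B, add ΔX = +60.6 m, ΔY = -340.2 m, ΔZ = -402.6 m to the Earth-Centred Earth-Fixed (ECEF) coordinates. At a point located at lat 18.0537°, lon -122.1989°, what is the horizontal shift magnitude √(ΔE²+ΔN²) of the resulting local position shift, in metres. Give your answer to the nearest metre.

517 m

At φ = 18.0537°, λ = -122.1989°: sin φ = 0.309908, cos φ = 0.950766, sin λ = -0.846203, cos λ = -0.532860.
ΔE = −sin λ·ΔX + cos λ·ΔY = −(-0.846203)·(60.6) + (-0.532860)·(-340.2) = 232.56 m.
ΔN = −sin φ cos λ·ΔX − sin φ sin λ·ΔY + cos φ·ΔZ = −(0.309908)(-0.532860)(60.6) − (0.309908)(-0.846203)(-340.2) + (0.950766)(-402.6) = -461.99 m.
Horizontal magnitude = √(ΔE² + ΔN²) = √(232.56² + (-461.99)²) = 517.22 m.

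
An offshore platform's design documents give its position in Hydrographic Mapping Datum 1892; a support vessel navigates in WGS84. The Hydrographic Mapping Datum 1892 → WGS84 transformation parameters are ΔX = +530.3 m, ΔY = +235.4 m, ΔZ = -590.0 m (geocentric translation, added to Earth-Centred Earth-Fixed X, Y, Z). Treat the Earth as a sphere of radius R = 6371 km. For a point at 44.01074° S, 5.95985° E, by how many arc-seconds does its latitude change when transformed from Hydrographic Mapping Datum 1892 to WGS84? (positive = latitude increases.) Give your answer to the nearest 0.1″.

Δφ = -1.3″

sin φ = -0.694793, cos φ = 0.719210, sin λ = 0.103832, cos λ = 0.994595.
North component: ΔN = −sin φ cos λ·ΔX − sin φ sin λ·ΔY + cos φ·ΔZ = −(-0.694793)(0.994595)(530.3) − (-0.694793)(0.103832)(235.4) + (0.719210)(-590.0) = -40.89 m.
1° of latitude spans πR/180 = 111195 m, so Δφ = -40.89 / 111195 × 3600 = -1.324″.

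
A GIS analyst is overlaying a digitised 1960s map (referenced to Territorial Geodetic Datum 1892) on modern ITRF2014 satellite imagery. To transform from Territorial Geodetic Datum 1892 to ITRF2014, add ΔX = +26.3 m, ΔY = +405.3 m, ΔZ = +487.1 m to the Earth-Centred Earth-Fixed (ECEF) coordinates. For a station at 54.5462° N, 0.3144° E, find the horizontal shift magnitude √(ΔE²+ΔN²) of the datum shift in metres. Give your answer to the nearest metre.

481 m

The local east axis at (φ, λ) is (−sin λ, cos λ, 0), so ΔE = −sin(0.3144°)·26.3 + cos(0.3144°)·405.3 = 405.15 m.
The local north axis is (−sin φ cos λ, −sin φ sin λ, cos φ), giving ΔN = -21.423 − 1.812 + 282.541 = 259.31 m.
Horizontal magnitude = √(ΔE² + ΔN²) = √(405.15² + 259.31²) = 481.03 m.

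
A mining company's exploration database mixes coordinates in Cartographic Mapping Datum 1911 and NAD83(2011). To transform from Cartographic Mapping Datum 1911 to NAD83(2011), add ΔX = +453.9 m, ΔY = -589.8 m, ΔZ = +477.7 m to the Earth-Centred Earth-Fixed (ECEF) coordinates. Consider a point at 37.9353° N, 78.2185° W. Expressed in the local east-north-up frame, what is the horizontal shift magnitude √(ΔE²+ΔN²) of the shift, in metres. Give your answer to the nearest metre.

326 m

At φ = 37.9353°, λ = -78.2185°: sin φ = 0.614771, cos φ = 0.788705, sin λ = -0.978933, cos λ = 0.204180.
ΔE = −sin λ·ΔX + cos λ·ΔY = −(-0.978933)·(453.9) + (0.204180)·(-589.8) = 323.91 m.
ΔN = −sin φ cos λ·ΔX − sin φ sin λ·ΔY + cos φ·ΔZ = −(0.614771)(0.204180)(453.9) − (0.614771)(-0.978933)(-589.8) + (0.788705)(477.7) = -35.16 m.
Horizontal magnitude = √(ΔE² + ΔN²) = √(323.91² + (-35.16)²) = 325.82 m.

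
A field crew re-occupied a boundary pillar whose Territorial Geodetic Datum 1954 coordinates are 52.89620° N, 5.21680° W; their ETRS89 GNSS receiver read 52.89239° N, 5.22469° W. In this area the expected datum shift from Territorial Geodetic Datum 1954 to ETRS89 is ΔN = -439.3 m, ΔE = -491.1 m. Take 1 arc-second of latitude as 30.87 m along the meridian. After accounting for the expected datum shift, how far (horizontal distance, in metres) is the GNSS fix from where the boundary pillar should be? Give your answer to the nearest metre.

41 m

Observed coordinate differences: Δφ = -0.00381°, Δλ = -0.00789°.
Converting to metres (1° lat = 111132 m, cos φ = 0.603261): observed ΔN = -423.4 m, observed ΔE = -529.0 m.
Subtracting the expected shift leaves a residual of -423.4 − (-439.3) = 15.9 m north and -529.0 − (-491.1) = -37.9 m east.
Residual distance = √(15.9² + (-37.9)²) = 41.1 m.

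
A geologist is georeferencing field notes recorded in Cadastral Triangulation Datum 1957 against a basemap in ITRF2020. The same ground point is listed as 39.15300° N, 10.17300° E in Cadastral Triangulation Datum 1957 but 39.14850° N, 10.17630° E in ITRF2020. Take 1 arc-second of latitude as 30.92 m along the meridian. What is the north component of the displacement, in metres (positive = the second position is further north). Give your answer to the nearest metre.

Δφ = 39.14850° − 39.15300° = -0.00450°; Δλ = 10.17630° − 10.17300° = +0.00330°.
1° of latitude = 3600 × 30.92 = 111312 m.
ΔN = Δφ × 111312 = -500.9 m; ΔE = Δλ × 111312 × cos(39.15300°) = +0.00330 × 111312 × 0.775463 = 284.9 m.

ΔN = -501 m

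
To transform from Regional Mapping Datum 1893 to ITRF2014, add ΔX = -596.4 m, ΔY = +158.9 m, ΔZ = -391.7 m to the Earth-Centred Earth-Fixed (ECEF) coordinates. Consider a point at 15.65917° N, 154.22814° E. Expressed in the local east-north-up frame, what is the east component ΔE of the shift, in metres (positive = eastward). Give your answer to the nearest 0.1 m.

ΔE = 116.2 m

At φ = 15.65917°, λ = 154.22814°: sin φ = 0.269914, cos φ = 0.962884, sin λ = 0.434789, cos λ = -0.900532.
ΔE = −sin λ·ΔX + cos λ·ΔY = −(0.434789)·(-596.4) + (-0.900532)·(158.9) = 116.21 m.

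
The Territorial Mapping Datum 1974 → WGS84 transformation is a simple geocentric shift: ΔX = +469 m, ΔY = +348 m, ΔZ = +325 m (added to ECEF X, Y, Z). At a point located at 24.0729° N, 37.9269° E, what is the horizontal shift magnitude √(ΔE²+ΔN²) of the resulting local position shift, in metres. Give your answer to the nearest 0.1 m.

60.2 m

The local east axis at (φ, λ) is (−sin λ, cos λ, 0), so ΔE = −sin(37.9269°)·469 + cos(37.9269°)·348 = -13.77 m.
The local north axis is (−sin φ cos λ, −sin φ sin λ, cos φ), giving ΔN = -150.900 − 87.250 + 296.734 = 58.58 m.
Horizontal magnitude = √(ΔE² + ΔN²) = √((-13.77)² + 58.58²) = 60.18 m.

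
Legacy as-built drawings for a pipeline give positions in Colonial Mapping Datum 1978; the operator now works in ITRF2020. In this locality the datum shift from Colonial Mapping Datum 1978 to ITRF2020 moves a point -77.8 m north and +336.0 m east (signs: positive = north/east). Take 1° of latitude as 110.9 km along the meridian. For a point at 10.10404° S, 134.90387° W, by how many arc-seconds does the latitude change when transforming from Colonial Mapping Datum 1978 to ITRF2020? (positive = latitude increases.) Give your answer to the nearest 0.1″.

1° of latitude = 110.9 km, so Δφ = -77.8 / 110900 = -0.0007015° = -2.526″.

Δφ = -2.5″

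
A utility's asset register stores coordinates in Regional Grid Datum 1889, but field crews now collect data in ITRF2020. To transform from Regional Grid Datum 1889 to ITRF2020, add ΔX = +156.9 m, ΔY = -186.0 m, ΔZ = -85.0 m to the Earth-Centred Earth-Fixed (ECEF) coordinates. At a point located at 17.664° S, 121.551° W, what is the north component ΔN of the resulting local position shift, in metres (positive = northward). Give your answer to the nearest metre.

ΔN = -58 m

At φ = -17.664°, λ = -121.551°: sin φ = -0.303434, cos φ = 0.952852, sin λ = -0.852175, cos λ = -0.523257.
ΔN = −sin φ cos λ·ΔX − sin φ sin λ·ΔY + cos φ·ΔZ = −(-0.303434)(-0.523257)(156.9) − (-0.303434)(-0.852175)(-186.0) + (0.952852)(-85.0) = -57.81 m.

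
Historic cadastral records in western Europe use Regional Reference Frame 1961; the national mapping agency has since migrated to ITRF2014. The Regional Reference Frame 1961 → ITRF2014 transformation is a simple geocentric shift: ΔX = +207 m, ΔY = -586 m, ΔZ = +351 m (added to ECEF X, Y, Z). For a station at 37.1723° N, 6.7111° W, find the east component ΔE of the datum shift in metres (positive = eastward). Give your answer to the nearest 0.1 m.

The local east axis at (φ, λ) is (−sin λ, cos λ, 0), so ΔE = −sin(-6.7111°)·207 + cos(-6.7111°)·(-586) = -557.79 m.

ΔE = -557.8 m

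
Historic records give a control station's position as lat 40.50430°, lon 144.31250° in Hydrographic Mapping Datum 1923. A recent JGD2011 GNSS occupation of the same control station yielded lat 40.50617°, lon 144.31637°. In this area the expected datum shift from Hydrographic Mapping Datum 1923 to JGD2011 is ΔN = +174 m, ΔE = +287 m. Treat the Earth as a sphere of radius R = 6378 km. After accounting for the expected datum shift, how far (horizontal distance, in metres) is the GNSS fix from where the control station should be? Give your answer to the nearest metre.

Observed coordinate differences: Δφ = +0.00187°, Δλ = +0.00387°.
Converting to metres (1° lat = 111317 m, cos φ = 0.760357): observed ΔN = 208.2 m, observed ΔE = 327.6 m.
Subtracting the expected shift leaves a residual of 208.2 − (174) = 34.2 m north and 327.6 − (287) = 40.6 m east.
Residual distance = √(34.2² + 40.6²) = 53.0 m.

53 m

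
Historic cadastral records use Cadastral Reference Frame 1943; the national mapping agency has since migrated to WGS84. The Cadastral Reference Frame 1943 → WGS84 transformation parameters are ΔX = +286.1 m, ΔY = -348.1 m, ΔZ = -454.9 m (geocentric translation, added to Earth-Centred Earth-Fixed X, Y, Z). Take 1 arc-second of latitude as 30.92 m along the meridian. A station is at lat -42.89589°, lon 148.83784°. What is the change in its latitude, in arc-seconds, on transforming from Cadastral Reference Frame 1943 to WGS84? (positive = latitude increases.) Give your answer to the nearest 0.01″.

sin φ = -0.680668, cos φ = 0.732592, sin λ = 0.517462, cos λ = -0.855706.
North component: ΔN = −sin φ cos λ·ΔX − sin φ sin λ·ΔY + cos φ·ΔZ = −(-0.680668)(-0.855706)(286.1) − (-0.680668)(0.517462)(-348.1) + (0.732592)(-454.9) = -622.50 m.
1° of latitude spans 3600 × 30.92 = 111312 m, so Δφ = -622.50 / 111312 × 3600 = -20.133″.

Δφ = -20.13″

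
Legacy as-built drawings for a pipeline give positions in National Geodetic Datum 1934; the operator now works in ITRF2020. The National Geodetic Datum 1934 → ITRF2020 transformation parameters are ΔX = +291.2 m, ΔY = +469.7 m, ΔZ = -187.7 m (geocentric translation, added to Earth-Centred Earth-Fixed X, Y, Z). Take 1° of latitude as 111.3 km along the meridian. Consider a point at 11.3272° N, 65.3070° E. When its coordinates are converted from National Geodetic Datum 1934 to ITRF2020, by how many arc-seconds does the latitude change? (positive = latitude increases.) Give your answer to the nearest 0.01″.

Δφ = -9.44″

sin φ = 0.196412, cos φ = 0.980522, sin λ = 0.908559, cos λ = 0.417756.
North component: ΔN = −sin φ cos λ·ΔX − sin φ sin λ·ΔY + cos φ·ΔZ = −(0.196412)(0.417756)(291.2) − (0.196412)(0.908559)(469.7) + (0.980522)(-187.7) = -291.76 m.
1° of latitude spans 111300 m, so Δφ = -291.76 / 111300 × 3600 = -9.437″.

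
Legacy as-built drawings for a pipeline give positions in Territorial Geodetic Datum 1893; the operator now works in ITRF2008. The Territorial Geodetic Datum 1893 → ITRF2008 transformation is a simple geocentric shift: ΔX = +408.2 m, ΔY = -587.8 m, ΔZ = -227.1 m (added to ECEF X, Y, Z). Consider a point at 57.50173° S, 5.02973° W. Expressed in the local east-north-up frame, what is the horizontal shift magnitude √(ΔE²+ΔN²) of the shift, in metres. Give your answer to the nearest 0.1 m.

The local east axis at (φ, λ) is (−sin λ, cos λ, 0), so ΔE = −sin(-5.02973°)·408.2 + cos(-5.02973°)·(-587.8) = -549.75 m.
The local north axis is (−sin φ cos λ, −sin φ sin λ, cos φ), giving ΔN = 342.953 + 43.464 − 122.015 = 264.40 m.
Horizontal magnitude = √(ΔE² + ΔN²) = √((-549.75)² + 264.40²) = 610.03 m.

610.0 m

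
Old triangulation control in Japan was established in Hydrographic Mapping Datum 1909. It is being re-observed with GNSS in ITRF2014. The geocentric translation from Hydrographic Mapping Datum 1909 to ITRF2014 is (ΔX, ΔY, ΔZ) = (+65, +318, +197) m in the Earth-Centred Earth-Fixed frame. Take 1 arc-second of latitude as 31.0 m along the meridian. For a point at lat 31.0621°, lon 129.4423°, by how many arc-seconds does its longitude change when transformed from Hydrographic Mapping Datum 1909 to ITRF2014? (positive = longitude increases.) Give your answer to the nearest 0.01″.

sin φ = 0.515967, cos φ = 0.856609, sin λ = 0.772265, cos λ = -0.635301.
East component: ΔE = −sin λ·ΔX + cos λ·ΔY = −(0.772265)(65) + (-0.635301)(318) = -252.22 m.
1° of latitude spans 3600 × 31.00 = 111600 m; at latitude φ, 1° of longitude spans that × cos φ = 95597.5 m, so Δλ = -252.22 / 95597.5 × 3600 = -9.498″.

Δλ = -9.50″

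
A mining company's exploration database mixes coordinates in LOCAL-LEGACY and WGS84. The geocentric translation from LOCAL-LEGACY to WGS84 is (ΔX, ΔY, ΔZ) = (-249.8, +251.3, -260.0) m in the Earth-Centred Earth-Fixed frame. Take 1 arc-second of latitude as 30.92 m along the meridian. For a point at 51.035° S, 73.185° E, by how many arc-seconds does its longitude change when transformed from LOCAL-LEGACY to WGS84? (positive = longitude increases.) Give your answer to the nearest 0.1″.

sin φ = -0.777530, cos φ = 0.628846, sin λ = 0.957244, cos λ = 0.289282.
East component: ΔE = −sin λ·ΔX + cos λ·ΔY = −(0.957244)(-249.8) + (0.289282)(251.3) = 311.82 m.
1° of latitude spans 3600 × 30.92 = 111312 m; at latitude φ, 1° of longitude spans that × cos φ = 69998.1 m, so Δλ = 311.82 / 69998.1 × 3600 = 16.037″.

Δλ = 16.0″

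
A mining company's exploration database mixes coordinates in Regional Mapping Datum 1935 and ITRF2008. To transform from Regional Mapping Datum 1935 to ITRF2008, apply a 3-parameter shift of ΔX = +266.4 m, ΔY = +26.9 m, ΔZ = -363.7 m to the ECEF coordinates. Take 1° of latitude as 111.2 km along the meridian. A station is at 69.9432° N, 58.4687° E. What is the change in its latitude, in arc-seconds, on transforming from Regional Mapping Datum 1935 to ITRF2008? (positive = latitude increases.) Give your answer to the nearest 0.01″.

Δφ = -8.97″

sin φ = 0.939353, cos φ = 0.342952, sin λ = 0.852355, cos λ = 0.522964.
North component: ΔN = −sin φ cos λ·ΔX − sin φ sin λ·ΔY + cos φ·ΔZ = −(0.939353)(0.522964)(266.4) − (0.939353)(0.852355)(26.9) + (0.342952)(-363.7) = -277.14 m.
1° of latitude spans 111200 m, so Δφ = -277.14 / 111200 × 3600 = -8.972″.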